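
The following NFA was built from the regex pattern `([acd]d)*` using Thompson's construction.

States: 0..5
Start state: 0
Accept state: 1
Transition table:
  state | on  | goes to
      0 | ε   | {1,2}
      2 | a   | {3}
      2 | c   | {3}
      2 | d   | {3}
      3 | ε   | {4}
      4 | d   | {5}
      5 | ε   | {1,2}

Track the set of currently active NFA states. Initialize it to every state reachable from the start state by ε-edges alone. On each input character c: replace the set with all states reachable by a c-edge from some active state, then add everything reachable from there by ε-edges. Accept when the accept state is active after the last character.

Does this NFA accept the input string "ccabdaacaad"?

Answer: REJECT

Trace:
initial (ε-close {0}): {0,1,2}
'c' @ 1: {3,4}
'c' @ 2: {}  — dead — no transitions
rest 'abdaacaad' ignored (set empty)
final: {}; accept 1 not in set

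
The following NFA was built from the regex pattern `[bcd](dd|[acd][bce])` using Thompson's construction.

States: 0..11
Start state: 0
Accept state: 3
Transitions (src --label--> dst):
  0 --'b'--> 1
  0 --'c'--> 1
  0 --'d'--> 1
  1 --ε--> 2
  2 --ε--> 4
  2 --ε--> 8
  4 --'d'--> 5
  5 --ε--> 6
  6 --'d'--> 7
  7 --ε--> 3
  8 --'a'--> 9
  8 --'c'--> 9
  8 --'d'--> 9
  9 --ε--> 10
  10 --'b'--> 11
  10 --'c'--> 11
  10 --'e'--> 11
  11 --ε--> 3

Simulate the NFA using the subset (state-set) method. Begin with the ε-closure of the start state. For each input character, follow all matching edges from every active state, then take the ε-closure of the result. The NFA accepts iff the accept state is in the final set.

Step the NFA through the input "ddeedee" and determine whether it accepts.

start: ε-closure({0}) = {0}
'd' @ 1: {1,2,4,8}
'd' @ 2: {5,6,9,10}
'e' @ 3: {3,11}  [accepting]
'e' @ 4: {}  — dead — no transitions
rest 'dee' ignored (set empty)
end set {} — state 3 not in

Answer: REJECT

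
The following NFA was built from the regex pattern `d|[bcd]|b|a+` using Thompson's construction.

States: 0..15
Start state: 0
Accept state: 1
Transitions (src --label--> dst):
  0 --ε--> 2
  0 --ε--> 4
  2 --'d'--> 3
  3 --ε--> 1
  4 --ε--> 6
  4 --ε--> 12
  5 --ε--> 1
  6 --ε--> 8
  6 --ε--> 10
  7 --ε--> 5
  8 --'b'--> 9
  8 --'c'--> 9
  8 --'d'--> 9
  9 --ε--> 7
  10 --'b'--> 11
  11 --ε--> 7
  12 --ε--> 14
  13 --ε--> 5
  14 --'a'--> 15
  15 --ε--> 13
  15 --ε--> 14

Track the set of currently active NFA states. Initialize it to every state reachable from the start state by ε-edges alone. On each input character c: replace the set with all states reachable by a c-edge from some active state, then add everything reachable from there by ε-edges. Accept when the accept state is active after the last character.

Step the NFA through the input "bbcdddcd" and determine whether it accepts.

Answer: REJECT

Trace:
start: ε-closure({0}) = {0,2,4,6,8,10,12,14}
'b' @ 1: {1,5,7,9,11}  ✓accept
'b' @ 2: {}  — dead — no transitions
rest 'cdddcd' ignored (set empty)
after full input: {}  (accept=1 not in)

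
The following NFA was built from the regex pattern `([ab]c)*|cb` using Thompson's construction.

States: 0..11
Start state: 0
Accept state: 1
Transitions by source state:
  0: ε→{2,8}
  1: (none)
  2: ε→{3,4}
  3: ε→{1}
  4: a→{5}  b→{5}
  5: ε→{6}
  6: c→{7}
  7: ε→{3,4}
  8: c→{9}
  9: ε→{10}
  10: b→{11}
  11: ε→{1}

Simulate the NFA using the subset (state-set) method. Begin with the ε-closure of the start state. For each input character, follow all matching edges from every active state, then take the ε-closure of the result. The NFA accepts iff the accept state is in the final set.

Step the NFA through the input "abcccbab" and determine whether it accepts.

Answer: REJECT

Trace:
initial (ε-close {0}): {0,1,2,3,4,8}
'a' @ 1: {5,6}
'b' @ 2: {}  — no active states
rest 'cccbab' ignored (set empty)
after full input: {}  (accept=1 not in)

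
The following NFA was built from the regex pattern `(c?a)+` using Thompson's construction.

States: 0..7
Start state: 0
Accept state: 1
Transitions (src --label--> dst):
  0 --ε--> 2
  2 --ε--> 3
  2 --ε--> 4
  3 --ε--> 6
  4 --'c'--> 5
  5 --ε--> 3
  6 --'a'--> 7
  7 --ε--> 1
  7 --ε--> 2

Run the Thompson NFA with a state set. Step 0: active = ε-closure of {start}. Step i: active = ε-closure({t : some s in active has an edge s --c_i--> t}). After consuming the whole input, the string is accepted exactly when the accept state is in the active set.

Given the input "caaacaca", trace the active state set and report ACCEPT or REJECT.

initial (ε-close {0}): {0,2,3,4,6}
'c' @ 1: {3,5,6}
'a' @ 2: {1,2,3,4,6,7}  (accept∈set)
'a' @ 3: {1,2,3,4,6,7}  (accept∈set)
'a' @ 4: {1,2,3,4,6,7}  (accept∈set)
'c' @ 5: {3,5,6}
'a' @ 6: {1,2,3,4,6,7}  (accept∈set)
'c' @ 7: {3,5,6}
'a' @ 8: {1,2,3,4,6,7}  (accept∈set)
after full input: {1,2,3,4,6,7}  (accept=1 in)

Answer: ACCEPT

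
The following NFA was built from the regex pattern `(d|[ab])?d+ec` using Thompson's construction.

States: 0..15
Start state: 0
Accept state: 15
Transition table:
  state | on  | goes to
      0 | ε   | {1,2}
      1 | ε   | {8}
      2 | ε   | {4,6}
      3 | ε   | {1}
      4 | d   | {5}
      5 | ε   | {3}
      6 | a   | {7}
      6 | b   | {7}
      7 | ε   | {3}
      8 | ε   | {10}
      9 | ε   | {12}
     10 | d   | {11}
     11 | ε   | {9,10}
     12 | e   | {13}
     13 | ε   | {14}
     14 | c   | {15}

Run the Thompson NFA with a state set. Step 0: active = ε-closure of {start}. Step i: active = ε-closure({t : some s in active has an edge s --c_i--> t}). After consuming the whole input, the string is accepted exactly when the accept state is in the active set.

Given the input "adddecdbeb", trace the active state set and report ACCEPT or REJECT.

initial (ε-close {0}): {0,1,2,4,6,8,10}
'a' @ 1: {1,3,7,8,10}
'd' @ 2: {9,10,11,12}
'd' @ 3: {9,10,11,12}
'd' @ 4: {9,10,11,12}
'e' @ 5: {13,14}
'c' @ 6: {15}  (accept∈set)
'd' @ 7: {}  — no active states
rest 'beb' ignored (set empty)
final: {}; accept 15 not in set

Answer: REJECT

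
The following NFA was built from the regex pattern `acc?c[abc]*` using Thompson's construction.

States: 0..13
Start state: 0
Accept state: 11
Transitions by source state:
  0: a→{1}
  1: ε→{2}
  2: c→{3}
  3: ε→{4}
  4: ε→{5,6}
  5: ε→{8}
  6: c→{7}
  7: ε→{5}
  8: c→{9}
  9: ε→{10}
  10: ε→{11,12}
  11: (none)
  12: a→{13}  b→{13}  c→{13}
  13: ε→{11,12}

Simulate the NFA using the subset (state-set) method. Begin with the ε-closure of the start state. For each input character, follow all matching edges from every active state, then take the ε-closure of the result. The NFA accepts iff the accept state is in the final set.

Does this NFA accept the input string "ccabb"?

start: ε-closure({0}) = {0}
'c' @ 1: {}  — state set empty
rest 'cabb' ignored (set empty)
end set {} — state 11 not in

Answer: REJECT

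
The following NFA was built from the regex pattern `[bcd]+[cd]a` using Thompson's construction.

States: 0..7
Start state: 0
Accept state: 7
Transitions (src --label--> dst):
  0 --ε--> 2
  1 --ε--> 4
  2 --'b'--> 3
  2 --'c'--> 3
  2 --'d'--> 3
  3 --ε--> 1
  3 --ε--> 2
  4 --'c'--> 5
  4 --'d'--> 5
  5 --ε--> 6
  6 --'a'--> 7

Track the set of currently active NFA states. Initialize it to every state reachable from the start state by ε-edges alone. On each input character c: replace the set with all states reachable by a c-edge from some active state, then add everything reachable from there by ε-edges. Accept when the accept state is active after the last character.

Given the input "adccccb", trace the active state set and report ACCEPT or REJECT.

S₀ = ε-closure({0}) = {0,2}
'a' @ 1: {}  — dead — no transitions
rest 'dccccb' ignored (set empty)
final: {}; accept 7 not in set

Answer: REJECT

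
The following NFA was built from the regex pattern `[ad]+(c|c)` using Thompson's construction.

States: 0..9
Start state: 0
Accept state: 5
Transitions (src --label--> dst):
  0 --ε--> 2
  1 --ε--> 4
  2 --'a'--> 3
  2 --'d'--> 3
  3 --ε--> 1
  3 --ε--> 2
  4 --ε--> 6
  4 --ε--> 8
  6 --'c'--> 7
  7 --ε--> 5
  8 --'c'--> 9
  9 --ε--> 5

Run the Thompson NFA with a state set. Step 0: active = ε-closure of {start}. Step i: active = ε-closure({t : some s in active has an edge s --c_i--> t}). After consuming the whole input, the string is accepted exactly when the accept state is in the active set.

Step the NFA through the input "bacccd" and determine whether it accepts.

Answer: REJECT

Trace:
S₀ = ε-closure({0}) = {0,2}
'b' @ 1: {}  — dead — no transitions
rest 'acccd' ignored (set empty)
end set {} — state 5 not in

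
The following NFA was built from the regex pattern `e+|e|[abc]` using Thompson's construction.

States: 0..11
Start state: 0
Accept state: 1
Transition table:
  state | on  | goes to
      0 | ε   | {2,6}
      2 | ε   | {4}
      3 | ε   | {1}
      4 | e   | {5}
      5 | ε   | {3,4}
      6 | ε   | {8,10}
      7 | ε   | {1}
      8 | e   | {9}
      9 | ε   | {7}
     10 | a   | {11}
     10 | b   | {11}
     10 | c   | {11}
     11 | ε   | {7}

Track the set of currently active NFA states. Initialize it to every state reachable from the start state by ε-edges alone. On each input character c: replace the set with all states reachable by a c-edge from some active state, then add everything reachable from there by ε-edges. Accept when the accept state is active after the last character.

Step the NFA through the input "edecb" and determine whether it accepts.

start: ε-closure({0}) = {0,2,4,6,8,10}
'e' @ 1: {1,3,4,5,7,9}  ✓accept
'd' @ 2: {}  — state set empty
rest 'ecb' ignored (set empty)
final: {}; accept 1 not in set

Answer: REJECT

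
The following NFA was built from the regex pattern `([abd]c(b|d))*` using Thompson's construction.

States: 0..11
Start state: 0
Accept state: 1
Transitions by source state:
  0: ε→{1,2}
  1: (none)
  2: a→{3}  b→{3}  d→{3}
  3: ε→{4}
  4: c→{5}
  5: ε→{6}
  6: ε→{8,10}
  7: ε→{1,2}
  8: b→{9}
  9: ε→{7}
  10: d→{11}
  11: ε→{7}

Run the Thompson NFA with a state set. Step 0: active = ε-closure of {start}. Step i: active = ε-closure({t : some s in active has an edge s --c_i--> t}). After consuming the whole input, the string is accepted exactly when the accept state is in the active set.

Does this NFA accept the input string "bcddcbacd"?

start: ε-closure({0}) = {0,1,2}
'b' @ 1: {3,4}
'c' @ 2: {5,6,8,10}
'd' @ 3: {1,2,7,11}  [accepting]
'd' @ 4: {3,4}
'c' @ 5: {5,6,8,10}
'b' @ 6: {1,2,7,9}  [accepting]
'a' @ 7: {3,4}
'c' @ 8: {5,6,8,10}
'd' @ 9: {1,2,7,11}  [accepting]
end set {1,2,7,11} — state 1 in

Answer: ACCEPT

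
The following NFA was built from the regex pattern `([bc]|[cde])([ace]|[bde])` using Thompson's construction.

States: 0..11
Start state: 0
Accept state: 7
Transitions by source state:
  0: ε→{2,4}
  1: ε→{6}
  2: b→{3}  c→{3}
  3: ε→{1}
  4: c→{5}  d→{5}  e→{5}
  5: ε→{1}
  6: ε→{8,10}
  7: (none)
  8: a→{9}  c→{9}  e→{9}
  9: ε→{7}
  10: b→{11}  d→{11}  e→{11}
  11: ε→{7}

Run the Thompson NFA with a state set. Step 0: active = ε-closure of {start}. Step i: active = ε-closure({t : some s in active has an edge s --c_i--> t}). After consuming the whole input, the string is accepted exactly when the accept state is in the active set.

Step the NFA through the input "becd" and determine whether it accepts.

Answer: REJECT

Derivation:
initial (ε-close {0}): {0,2,4}
'b' @ 1: {1,3,6,8,10}
'e' @ 2: {7,9,11}  (accept∈set)
'c' @ 3: {}  — dead — no transitions
rest 'd' ignored (set empty)
end set {} — state 7 not in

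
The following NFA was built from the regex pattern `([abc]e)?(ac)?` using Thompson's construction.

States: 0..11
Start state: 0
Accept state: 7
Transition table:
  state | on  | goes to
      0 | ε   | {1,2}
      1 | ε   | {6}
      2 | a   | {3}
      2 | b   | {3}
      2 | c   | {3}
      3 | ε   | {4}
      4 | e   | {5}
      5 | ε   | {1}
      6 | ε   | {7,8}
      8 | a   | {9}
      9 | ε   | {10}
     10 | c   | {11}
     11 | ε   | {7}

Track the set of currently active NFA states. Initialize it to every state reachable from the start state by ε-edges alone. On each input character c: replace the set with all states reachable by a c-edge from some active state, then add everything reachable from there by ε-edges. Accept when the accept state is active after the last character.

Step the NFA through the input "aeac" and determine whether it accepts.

Answer: ACCEPT

Steps:
initial (ε-close {0}): {0,1,2,6,7,8}
'a' @ 1: {3,4,9,10}
'e' @ 2: {1,5,6,7,8}  [accepting]
'a' @ 3: {9,10}
'c' @ 4: {7,11}  [accepting]
final: {7,11}; accept 7 in set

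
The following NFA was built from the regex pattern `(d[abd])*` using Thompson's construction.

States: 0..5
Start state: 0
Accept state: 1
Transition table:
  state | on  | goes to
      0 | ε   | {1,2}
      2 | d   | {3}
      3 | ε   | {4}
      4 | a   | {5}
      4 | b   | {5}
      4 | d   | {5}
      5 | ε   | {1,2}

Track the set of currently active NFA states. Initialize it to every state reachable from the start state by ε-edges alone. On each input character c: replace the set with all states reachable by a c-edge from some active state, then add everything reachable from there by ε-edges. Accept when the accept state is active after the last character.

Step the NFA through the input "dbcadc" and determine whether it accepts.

S₀ = ε-closure({0}) = {0,1,2}
'd' @ 1: {3,4}
'b' @ 2: {1,2,5}  [accepting]
'c' @ 3: {}  — state set empty
rest 'adc' ignored (set empty)
after full input: {}  (accept=1 not in)

Answer: REJECT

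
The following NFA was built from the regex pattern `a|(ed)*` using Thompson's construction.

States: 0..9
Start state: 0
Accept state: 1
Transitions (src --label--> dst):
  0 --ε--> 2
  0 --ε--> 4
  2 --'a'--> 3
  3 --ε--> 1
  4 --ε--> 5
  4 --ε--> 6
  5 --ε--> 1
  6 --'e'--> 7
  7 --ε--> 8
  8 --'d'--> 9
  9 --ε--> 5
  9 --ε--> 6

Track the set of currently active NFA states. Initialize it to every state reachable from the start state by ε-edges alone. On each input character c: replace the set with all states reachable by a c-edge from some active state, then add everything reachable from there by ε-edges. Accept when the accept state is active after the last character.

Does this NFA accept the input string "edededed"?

S₀ = ε-closure({0}) = {0,1,2,4,5,6}
'e' @ 1: {7,8}
'd' @ 2: {1,5,6,9}  (accept∈set)
'e' @ 3: {7,8}
'd' @ 4: {1,5,6,9}  (accept∈set)
'e' @ 5: {7,8}
'd' @ 6: {1,5,6,9}  (accept∈set)
'e' @ 7: {7,8}
'd' @ 8: {1,5,6,9}  (accept∈set)
after full input: {1,5,6,9}  (accept=1 in)

Answer: ACCEPT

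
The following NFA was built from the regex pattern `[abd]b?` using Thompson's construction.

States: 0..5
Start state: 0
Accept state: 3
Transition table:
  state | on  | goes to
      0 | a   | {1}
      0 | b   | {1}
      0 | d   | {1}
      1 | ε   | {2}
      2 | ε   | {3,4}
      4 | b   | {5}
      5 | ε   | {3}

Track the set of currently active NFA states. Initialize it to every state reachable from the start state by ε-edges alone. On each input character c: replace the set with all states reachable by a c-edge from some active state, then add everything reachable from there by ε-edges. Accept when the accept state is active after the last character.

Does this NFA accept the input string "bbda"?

Answer: REJECT

Derivation:
start: ε-closure({0}) = {0}
'b' @ 1: {1,2,3,4}  (accept∈set)
'b' @ 2: {3,5}  (accept∈set)
'd' @ 3: {}  — no active states
rest 'a' ignored (set empty)
end set {} — state 3 not in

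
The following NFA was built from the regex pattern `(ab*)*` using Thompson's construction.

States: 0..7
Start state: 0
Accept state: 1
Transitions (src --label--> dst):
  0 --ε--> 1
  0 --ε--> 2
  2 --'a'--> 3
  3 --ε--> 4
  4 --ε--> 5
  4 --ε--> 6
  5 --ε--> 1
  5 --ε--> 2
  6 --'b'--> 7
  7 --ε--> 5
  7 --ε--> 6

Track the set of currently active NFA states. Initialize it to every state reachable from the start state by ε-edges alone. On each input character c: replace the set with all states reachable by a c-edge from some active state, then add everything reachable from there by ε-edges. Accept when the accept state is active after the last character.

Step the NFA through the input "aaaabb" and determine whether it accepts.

initial (ε-close {0}): {0,1,2}
'a' @ 1: {1,2,3,4,5,6}  ✓accept
'a' @ 2: {1,2,3,4,5,6}  ✓accept
'a' @ 3: {1,2,3,4,5,6}  ✓accept
'a' @ 4: {1,2,3,4,5,6}  ✓accept
'b' @ 5: {1,2,5,6,7}  ✓accept
'b' @ 6: {1,2,5,6,7}  ✓accept
final: {1,2,5,6,7}; accept 1 in set

Answer: ACCEPT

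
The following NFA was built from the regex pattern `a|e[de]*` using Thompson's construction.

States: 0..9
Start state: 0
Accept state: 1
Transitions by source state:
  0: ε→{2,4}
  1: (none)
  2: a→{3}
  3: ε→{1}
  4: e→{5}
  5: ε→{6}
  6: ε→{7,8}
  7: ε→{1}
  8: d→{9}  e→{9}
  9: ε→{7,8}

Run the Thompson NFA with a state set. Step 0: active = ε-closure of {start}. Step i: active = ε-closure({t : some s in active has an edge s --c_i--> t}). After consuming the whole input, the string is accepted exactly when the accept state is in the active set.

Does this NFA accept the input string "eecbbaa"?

start: ε-closure({0}) = {0,2,4}
'e' @ 1: {1,5,6,7,8}  (accept∈set)
'e' @ 2: {1,7,8,9}  (accept∈set)
'c' @ 3: {}  — no active states
rest 'bbaa' ignored (set empty)
after full input: {}  (accept=1 not in)

Answer: REJECT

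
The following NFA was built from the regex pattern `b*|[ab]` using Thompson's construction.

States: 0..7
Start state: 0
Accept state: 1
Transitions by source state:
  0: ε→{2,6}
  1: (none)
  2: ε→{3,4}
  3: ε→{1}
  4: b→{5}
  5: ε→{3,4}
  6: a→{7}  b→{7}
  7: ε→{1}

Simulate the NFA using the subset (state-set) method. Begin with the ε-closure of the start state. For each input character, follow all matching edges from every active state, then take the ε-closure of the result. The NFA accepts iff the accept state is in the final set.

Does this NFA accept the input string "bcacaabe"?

Answer: REJECT

Trace:
S₀ = ε-closure({0}) = {0,1,2,3,4,6}
'b' @ 1: {1,3,4,5,7}  ✓accept
'c' @ 2: {}  — dead — no transitions
rest 'acaabe' ignored (set empty)
end set {} — state 1 not in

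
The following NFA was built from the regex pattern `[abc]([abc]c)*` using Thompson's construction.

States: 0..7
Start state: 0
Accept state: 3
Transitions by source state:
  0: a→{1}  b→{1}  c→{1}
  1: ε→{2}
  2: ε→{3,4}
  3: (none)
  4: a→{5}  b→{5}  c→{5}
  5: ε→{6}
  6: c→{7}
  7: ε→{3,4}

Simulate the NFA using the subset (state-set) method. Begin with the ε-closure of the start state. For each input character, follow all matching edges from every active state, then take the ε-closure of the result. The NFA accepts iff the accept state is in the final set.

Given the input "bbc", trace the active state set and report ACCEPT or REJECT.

Answer: ACCEPT

Steps:
S₀ = ε-closure({0}) = {0}
'b' @ 1: {1,2,3,4}  ✓accept
'b' @ 2: {5,6}
'c' @ 3: {3,4,7}  ✓accept
after full input: {3,4,7}  (accept=3 in)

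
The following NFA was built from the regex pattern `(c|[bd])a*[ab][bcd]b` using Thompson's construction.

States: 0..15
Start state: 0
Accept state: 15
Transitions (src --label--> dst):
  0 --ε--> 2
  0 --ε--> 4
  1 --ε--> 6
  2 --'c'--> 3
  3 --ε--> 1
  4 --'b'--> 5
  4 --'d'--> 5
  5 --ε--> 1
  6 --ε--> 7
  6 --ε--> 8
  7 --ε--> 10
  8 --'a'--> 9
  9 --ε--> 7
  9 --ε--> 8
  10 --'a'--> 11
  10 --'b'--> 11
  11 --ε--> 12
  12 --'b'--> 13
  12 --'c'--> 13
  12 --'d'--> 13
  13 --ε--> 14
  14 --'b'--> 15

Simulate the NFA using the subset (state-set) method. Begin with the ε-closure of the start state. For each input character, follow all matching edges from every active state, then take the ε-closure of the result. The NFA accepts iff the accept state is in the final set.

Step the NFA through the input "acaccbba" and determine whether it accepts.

start: ε-closure({0}) = {0,2,4}
'a' @ 1: {}  — no active states
rest 'caccbba' ignored (set empty)
after full input: {}  (accept=15 not in)

Answer: REJECT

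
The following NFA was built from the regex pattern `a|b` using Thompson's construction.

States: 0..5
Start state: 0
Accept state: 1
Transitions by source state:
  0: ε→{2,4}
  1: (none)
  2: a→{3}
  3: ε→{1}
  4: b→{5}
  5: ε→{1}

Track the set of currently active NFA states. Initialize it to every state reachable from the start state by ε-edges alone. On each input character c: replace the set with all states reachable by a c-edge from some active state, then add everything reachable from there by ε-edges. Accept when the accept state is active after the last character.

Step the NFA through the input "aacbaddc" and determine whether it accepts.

Answer: REJECT

Derivation:
S₀ = ε-closure({0}) = {0,2,4}
'a' @ 1: {1,3}  (accept∈set)
'a' @ 2: {}  — dead — no transitions
rest 'cbaddc' ignored (set empty)
after full input: {}  (accept=1 not in)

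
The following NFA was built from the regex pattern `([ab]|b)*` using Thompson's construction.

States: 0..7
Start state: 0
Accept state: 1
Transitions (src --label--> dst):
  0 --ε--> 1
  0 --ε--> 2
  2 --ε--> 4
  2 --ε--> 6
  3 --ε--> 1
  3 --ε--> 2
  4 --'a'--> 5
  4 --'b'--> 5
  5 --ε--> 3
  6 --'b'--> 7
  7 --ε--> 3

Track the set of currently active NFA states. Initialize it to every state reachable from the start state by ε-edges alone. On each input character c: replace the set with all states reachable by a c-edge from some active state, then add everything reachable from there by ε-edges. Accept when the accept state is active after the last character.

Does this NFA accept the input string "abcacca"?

initial (ε-close {0}): {0,1,2,4,6}
'a' @ 1: {1,2,3,4,5,6}  ✓accept
'b' @ 2: {1,2,3,4,5,6,7}  ✓accept
'c' @ 3: {}  — no active states
rest 'acca' ignored (set empty)
end set {} — state 1 not in

Answer: REJECT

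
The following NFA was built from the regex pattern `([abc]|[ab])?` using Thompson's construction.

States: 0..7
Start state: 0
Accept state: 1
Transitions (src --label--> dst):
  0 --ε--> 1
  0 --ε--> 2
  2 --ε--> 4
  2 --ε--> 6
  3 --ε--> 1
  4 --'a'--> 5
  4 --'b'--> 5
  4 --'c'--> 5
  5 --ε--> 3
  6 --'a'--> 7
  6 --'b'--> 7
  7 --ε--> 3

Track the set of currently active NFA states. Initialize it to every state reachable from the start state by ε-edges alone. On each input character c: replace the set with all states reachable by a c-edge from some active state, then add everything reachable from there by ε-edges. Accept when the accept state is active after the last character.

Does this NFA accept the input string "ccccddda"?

S₀ = ε-closure({0}) = {0,1,2,4,6}
'c' @ 1: {1,3,5}  [accepting]
'c' @ 2: {}  — dead — no transitions
rest 'ccddda' ignored (set empty)
end set {} — state 1 not in

Answer: REJECT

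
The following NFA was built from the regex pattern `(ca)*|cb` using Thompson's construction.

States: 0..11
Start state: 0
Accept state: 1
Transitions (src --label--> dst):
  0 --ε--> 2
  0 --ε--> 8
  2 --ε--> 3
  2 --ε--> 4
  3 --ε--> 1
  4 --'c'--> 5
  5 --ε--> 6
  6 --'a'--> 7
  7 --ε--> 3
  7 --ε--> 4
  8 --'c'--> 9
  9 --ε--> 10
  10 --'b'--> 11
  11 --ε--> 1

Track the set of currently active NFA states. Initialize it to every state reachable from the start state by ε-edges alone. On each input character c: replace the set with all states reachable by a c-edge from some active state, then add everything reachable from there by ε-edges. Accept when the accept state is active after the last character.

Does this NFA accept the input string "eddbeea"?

Answer: REJECT

Steps:
initial (ε-close {0}): {0,1,2,3,4,8}
'e' @ 1: {}  — dead — no transitions
rest 'ddbeea' ignored (set empty)
end set {} — state 1 not in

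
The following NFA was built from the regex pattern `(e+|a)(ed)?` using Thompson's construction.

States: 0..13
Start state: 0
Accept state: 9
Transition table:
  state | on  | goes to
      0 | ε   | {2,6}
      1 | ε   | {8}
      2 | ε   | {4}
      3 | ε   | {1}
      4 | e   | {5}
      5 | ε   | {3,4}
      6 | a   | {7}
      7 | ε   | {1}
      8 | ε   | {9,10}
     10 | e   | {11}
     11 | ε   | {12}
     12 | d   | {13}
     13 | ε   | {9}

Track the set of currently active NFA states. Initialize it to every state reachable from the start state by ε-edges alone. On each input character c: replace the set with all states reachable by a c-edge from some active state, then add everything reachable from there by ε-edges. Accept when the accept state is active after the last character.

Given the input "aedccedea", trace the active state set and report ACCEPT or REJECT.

Answer: REJECT

Derivation:
initial (ε-close {0}): {0,2,4,6}
'a' @ 1: {1,7,8,9,10}  ✓accept
'e' @ 2: {11,12}
'd' @ 3: {9,13}  ✓accept
'c' @ 4: {}  — dead — no transitions
rest 'cedea' ignored (set empty)
end set {} — state 9 not in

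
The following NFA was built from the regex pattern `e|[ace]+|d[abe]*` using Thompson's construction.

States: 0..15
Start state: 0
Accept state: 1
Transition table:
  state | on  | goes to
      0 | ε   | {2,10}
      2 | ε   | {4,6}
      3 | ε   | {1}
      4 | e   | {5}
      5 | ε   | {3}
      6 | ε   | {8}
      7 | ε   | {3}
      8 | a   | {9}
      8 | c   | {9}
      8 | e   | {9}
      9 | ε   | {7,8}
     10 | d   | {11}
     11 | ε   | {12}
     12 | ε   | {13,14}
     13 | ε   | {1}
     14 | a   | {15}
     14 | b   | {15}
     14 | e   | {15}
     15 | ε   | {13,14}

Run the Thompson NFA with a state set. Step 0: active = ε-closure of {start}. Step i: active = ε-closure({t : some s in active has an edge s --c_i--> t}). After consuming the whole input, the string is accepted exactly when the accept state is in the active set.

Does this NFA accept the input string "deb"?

Answer: ACCEPT

Trace:
S₀ = ε-closure({0}) = {0,2,4,6,8,10}
'd' @ 1: {1,11,12,13,14}  [accepting]
'e' @ 2: {1,13,14,15}  [accepting]
'b' @ 3: {1,13,14,15}  [accepting]
end set {1,13,14,15} — state 1 in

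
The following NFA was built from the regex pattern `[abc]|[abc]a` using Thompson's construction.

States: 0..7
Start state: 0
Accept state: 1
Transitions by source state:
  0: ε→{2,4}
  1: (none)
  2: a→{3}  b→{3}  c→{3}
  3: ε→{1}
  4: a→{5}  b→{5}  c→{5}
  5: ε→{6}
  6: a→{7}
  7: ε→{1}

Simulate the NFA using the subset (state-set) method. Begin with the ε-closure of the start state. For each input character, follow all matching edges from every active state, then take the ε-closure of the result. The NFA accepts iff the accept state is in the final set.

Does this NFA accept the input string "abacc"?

Answer: REJECT

Derivation:
S₀ = ε-closure({0}) = {0,2,4}
'a' @ 1: {1,3,5,6}  ✓accept
'b' @ 2: {}  — dead — no transitions
rest 'acc' ignored (set empty)
final: {}; accept 1 not in set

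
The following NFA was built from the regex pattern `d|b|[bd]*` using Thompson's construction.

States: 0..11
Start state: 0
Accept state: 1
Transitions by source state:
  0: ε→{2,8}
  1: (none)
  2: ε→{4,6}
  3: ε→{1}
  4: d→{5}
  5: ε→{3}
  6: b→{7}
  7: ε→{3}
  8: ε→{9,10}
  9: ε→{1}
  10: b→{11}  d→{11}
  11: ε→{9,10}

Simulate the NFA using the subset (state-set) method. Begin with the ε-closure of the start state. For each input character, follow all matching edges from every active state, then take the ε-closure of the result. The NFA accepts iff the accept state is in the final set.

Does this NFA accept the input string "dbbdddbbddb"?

start: ε-closure({0}) = {0,1,2,4,6,8,9,10}
'd' @ 1: {1,3,5,9,10,11}  [accepting]
'b' @ 2: {1,9,10,11}  [accepting]
'b' @ 3: {1,9,10,11}  [accepting]
'd' @ 4: {1,9,10,11}  [accepting]
'd' @ 5: {1,9,10,11}  [accepting]
'd' @ 6: {1,9,10,11}  [accepting]
'b' @ 7: {1,9,10,11}  [accepting]
'b' @ 8: {1,9,10,11}  [accepting]
'd' @ 9: {1,9,10,11}  [accepting]
'd' @ 10: {1,9,10,11}  [accepting]
'b' @ 11: {1,9,10,11}  [accepting]
end set {1,9,10,11} — state 1 in

Answer: ACCEPT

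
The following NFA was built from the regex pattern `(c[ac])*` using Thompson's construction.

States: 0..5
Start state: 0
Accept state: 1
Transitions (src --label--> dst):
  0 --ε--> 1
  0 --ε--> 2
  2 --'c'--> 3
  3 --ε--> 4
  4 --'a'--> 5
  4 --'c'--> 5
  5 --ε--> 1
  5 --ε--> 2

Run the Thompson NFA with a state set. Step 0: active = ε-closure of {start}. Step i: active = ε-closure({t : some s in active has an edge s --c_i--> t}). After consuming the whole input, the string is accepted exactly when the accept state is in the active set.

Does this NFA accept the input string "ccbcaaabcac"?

Answer: REJECT

Derivation:
initial (ε-close {0}): {0,1,2}
'c' @ 1: {3,4}
'c' @ 2: {1,2,5}  ✓accept
'b' @ 3: {}  — dead — no transitions
rest 'caaabcac' ignored (set empty)
end set {} — state 1 not in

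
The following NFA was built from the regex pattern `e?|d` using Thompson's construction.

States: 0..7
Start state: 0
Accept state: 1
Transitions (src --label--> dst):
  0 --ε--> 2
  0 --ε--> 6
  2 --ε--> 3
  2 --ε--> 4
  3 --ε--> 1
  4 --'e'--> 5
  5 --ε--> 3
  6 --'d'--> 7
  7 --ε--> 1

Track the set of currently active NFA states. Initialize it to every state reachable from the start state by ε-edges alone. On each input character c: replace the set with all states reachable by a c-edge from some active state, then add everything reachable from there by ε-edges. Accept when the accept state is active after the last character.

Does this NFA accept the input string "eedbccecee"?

initial (ε-close {0}): {0,1,2,3,4,6}
'e' @ 1: {1,3,5}  [accepting]
'e' @ 2: {}  — no active states
rest 'dbccecee' ignored (set empty)
end set {} — state 1 not in

Answer: REJECT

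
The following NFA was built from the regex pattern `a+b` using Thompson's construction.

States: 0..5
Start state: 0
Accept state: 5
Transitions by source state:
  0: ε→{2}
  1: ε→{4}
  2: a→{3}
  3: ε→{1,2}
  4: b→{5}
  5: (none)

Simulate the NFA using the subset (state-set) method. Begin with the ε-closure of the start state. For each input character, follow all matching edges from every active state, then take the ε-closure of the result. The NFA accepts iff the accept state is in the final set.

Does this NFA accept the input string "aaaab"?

S₀ = ε-closure({0}) = {0,2}
'a' @ 1: {1,2,3,4}
'a' @ 2: {1,2,3,4}
'a' @ 3: {1,2,3,4}
'a' @ 4: {1,2,3,4}
'b' @ 5: {5}  [accepting]
final: {5}; accept 5 in set

Answer: ACCEPT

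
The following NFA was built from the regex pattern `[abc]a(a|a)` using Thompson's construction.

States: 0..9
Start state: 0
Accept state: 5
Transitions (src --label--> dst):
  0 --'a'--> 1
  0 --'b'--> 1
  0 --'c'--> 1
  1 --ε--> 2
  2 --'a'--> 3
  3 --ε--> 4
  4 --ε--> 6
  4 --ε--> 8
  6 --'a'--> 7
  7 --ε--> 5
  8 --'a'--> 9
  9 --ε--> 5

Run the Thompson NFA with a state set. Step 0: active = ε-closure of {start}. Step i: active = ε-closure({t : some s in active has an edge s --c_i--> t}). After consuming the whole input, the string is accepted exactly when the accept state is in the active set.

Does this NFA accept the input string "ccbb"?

Answer: REJECT

Trace:
start: ε-closure({0}) = {0}
'c' @ 1: {1,2}
'c' @ 2: {}  — no active states
rest 'bb' ignored (set empty)
final: {}; accept 5 not in set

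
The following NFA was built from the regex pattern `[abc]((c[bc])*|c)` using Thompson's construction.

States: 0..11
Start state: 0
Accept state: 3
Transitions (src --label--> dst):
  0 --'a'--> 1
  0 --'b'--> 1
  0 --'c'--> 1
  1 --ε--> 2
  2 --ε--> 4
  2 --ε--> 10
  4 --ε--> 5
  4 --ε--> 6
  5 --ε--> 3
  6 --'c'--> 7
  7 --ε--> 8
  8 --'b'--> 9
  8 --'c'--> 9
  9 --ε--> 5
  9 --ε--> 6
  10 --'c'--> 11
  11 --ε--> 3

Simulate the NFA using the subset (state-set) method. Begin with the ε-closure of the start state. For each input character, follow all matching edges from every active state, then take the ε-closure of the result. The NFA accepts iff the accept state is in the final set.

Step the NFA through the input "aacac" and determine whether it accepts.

Answer: REJECT

Steps:
start: ε-closure({0}) = {0}
'a' @ 1: {1,2,3,4,5,6,10}  ✓accept
'a' @ 2: {}  — no active states
rest 'cac' ignored (set empty)
after full input: {}  (accept=3 not in)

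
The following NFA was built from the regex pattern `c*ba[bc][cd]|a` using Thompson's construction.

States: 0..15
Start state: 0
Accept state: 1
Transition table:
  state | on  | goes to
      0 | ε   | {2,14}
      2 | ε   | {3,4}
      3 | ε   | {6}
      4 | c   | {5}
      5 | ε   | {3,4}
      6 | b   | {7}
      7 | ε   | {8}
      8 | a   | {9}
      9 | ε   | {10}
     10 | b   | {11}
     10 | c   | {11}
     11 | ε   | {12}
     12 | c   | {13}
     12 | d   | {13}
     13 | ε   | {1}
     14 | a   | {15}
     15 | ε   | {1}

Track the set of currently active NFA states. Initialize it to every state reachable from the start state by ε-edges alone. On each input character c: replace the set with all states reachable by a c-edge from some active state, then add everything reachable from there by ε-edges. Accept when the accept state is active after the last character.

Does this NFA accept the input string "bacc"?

S₀ = ε-closure({0}) = {0,2,3,4,6,14}
'b' @ 1: {7,8}
'a' @ 2: {9,10}
'c' @ 3: {11,12}
'c' @ 4: {1,13}  [accepting]
after full input: {1,13}  (accept=1 in)

Answer: ACCEPT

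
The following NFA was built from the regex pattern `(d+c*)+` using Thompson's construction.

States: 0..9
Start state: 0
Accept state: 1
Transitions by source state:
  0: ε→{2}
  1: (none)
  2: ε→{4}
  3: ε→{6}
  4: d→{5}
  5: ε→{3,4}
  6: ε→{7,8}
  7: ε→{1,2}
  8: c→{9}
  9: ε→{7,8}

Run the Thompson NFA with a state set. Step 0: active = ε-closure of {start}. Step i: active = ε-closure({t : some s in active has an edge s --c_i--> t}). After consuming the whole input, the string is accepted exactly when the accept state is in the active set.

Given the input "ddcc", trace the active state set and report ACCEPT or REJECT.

Answer: ACCEPT

Steps:
initial (ε-close {0}): {0,2,4}
'd' @ 1: {1,2,3,4,5,6,7,8}  (accept∈set)
'd' @ 2: {1,2,3,4,5,6,7,8}  (accept∈set)
'c' @ 3: {1,2,4,7,8,9}  (accept∈set)
'c' @ 4: {1,2,4,7,8,9}  (accept∈set)
after full input: {1,2,4,7,8,9}  (accept=1 in)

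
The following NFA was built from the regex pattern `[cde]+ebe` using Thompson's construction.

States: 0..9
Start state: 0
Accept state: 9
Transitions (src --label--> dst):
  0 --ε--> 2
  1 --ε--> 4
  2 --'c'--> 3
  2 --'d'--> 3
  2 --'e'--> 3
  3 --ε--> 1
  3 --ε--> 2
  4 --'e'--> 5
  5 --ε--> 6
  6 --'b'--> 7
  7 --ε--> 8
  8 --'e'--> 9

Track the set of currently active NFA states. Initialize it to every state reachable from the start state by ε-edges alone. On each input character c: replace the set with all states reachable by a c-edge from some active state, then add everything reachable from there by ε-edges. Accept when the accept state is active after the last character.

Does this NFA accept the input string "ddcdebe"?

S₀ = ε-closure({0}) = {0,2}
'd' @ 1: {1,2,3,4}
'd' @ 2: {1,2,3,4}
'c' @ 3: {1,2,3,4}
'd' @ 4: {1,2,3,4}
'e' @ 5: {1,2,3,4,5,6}
'b' @ 6: {7,8}
'e' @ 7: {9}  [accepting]
end set {9} — state 9 in

Answer: ACCEPT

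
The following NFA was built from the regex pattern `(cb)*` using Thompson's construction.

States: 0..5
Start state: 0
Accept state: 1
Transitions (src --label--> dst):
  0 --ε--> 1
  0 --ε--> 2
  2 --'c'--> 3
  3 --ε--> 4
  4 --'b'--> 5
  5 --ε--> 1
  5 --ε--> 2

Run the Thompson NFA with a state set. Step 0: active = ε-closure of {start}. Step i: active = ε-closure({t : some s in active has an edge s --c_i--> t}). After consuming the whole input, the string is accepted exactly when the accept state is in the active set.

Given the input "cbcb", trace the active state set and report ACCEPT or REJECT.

Answer: ACCEPT

Steps:
S₀ = ε-closure({0}) = {0,1,2}
'c' @ 1: {3,4}
'b' @ 2: {1,2,5}  ✓accept
'c' @ 3: {3,4}
'b' @ 4: {1,2,5}  ✓accept
end set {1,2,5} — state 1 in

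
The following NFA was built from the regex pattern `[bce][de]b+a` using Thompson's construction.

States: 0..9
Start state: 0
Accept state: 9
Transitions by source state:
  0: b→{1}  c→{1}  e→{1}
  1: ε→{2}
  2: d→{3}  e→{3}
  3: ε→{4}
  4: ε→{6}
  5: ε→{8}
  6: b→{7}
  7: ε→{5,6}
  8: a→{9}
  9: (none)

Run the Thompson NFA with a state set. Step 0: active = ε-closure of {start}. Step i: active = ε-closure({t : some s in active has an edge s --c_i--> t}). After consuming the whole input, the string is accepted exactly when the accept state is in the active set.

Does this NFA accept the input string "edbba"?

Answer: ACCEPT

Trace:
start: ε-closure({0}) = {0}
'e' @ 1: {1,2}
'd' @ 2: {3,4,6}
'b' @ 3: {5,6,7,8}
'b' @ 4: {5,6,7,8}
'a' @ 5: {9}  (accept∈set)
end set {9} — state 9 in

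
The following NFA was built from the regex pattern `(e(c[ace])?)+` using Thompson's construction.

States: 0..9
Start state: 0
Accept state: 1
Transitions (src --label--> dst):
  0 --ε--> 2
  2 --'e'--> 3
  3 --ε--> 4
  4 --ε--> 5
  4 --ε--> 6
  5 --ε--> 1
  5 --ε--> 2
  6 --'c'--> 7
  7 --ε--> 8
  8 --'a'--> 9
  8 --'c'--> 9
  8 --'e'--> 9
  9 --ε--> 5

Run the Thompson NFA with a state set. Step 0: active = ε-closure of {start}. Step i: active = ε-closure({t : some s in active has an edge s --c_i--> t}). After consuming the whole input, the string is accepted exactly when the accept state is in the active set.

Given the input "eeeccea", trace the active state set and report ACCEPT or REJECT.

Answer: REJECT

Trace:
initial (ε-close {0}): {0,2}
'e' @ 1: {1,2,3,4,5,6}  (accept∈set)
'e' @ 2: {1,2,3,4,5,6}  (accept∈set)
'e' @ 3: {1,2,3,4,5,6}  (accept∈set)
'c' @ 4: {7,8}
'c' @ 5: {1,2,5,9}  (accept∈set)
'e' @ 6: {1,2,3,4,5,6}  (accept∈set)
'a' @ 7: {}  — dead — no transitions
end set {} — state 1 not in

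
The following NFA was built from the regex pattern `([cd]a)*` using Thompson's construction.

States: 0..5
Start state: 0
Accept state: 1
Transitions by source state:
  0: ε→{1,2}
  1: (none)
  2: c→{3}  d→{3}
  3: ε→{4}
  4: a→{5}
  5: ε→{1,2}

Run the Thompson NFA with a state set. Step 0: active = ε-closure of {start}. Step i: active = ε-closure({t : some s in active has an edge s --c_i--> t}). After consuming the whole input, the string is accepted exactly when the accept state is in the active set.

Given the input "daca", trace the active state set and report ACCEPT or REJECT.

Answer: ACCEPT

Derivation:
S₀ = ε-closure({0}) = {0,1,2}
'd' @ 1: {3,4}
'a' @ 2: {1,2,5}  [accepting]
'c' @ 3: {3,4}
'a' @ 4: {1,2,5}  [accepting]
after full input: {1,2,5}  (accept=1 in)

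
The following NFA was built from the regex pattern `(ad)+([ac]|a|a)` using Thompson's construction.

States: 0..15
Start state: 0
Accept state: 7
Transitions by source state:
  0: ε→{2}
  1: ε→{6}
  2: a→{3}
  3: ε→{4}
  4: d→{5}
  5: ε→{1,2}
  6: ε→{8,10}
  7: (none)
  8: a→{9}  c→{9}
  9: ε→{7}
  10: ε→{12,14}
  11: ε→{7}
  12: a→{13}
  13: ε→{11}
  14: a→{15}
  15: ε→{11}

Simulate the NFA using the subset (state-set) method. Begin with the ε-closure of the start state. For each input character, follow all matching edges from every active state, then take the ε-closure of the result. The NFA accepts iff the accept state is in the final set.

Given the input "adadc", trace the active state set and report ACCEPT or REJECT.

Answer: ACCEPT

Steps:
start: ε-closure({0}) = {0,2}
'a' @ 1: {3,4}
'd' @ 2: {1,2,5,6,8,10,12,14}
'a' @ 3: {3,4,7,9,11,13,15}  [accepting]
'd' @ 4: {1,2,5,6,8,10,12,14}
'c' @ 5: {7,9}  [accepting]
final: {7,9}; accept 7 in set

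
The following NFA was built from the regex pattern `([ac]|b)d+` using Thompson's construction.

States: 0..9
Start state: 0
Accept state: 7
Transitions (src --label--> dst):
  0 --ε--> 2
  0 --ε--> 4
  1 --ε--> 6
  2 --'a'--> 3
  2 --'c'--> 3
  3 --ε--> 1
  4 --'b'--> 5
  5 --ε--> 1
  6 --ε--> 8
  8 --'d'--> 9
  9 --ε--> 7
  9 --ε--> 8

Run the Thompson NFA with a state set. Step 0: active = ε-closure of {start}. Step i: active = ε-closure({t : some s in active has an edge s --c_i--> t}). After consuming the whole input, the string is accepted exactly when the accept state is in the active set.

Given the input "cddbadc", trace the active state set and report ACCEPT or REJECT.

Answer: REJECT

Trace:
initial (ε-close {0}): {0,2,4}
'c' @ 1: {1,3,6,8}
'd' @ 2: {7,8,9}  ✓accept
'd' @ 3: {7,8,9}  ✓accept
'b' @ 4: {}  — state set empty
rest 'adc' ignored (set empty)
end set {} — state 7 not in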